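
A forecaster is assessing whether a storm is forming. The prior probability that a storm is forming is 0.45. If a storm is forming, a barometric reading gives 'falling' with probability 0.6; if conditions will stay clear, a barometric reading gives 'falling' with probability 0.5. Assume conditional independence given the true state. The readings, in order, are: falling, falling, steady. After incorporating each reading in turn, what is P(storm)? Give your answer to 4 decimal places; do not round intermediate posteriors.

After 'falling': P(storm) = 0.6·0.4500 / (0.6·0.4500 + 0.5·0.5500) ≈ 0.4954
After 'falling': P(storm) = 0.6·0.4954 / (0.6·0.4954 + 0.5·0.5046) ≈ 0.5409
After 'steady': P(storm) = 0.4·0.5409 / (0.4·0.5409 + 0.5·0.4591) ≈ 0.4852

0.4852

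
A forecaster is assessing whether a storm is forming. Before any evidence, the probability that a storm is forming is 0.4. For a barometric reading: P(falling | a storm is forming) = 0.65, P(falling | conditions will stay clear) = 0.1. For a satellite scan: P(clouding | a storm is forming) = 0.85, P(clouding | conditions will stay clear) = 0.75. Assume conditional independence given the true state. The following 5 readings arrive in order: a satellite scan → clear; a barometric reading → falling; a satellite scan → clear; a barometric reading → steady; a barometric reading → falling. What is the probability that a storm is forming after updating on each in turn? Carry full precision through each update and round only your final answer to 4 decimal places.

0.7977

After a satellite scan='clear': P(storm) = 0.15·0.4000 / (0.15·0.4000 + 0.25·0.6000) ≈ 0.2857
After a barometric reading='falling': P(storm) = 0.65·0.2857 / (0.65·0.2857 + 0.1·0.7143) ≈ 0.7222
After a satellite scan='clear': P(storm) = 0.15·0.7222 / (0.15·0.7222 + 0.25·0.2778) ≈ 0.6094
After a barometric reading='steady': P(storm) = 0.35·0.6094 / (0.35·0.6094 + 0.9·0.3906) ≈ 0.3776
After a barometric reading='falling': P(storm) = 0.65·0.3776 / (0.65·0.3776 + 0.1·0.6224) ≈ 0.7977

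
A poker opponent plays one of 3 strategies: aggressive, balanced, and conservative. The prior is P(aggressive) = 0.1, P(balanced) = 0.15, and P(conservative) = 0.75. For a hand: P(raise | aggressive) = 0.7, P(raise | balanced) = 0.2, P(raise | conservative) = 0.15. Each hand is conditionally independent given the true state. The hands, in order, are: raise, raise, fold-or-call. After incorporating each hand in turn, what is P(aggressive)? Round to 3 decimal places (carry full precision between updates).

After 'raise': normaliser = 0.7·0.1000 + 0.2·0.1500 + 0.15·0.7500; P(aggressive) ≈ 0.3294, P(balanced) ≈ 0.1412, P(conservative) ≈ 0.5294
After 'raise': normaliser = 0.7·0.3294 + 0.2·0.1412 + 0.15·0.5294; P(aggressive) ≈ 0.6817, P(balanced) ≈ 0.0835, P(conservative) ≈ 0.2348
After 'fold-or-call': normaliser = 0.3·0.6817 + 0.8·0.0835 + 0.85·0.2348; P(aggressive) ≈ 0.4343, P(balanced) ≈ 0.1418, P(conservative) ≈ 0.4238

0.434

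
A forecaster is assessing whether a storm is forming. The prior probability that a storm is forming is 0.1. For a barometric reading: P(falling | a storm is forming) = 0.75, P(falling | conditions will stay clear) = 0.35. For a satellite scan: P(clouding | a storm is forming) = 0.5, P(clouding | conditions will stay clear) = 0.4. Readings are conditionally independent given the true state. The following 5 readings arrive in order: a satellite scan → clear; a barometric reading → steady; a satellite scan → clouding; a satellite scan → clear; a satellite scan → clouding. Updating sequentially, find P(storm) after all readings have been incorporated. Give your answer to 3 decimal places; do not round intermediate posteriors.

After a satellite scan='clear': P(storm) = 0.5·0.1000 / (0.5·0.1000 + 0.6·0.9000) ≈ 0.0847
After a barometric reading='steady': P(storm) = 0.25·0.0847 / (0.25·0.0847 + 0.65·0.9153) ≈ 0.0344
After a satellite scan='clouding': P(storm) = 0.5·0.0344 / (0.5·0.0344 + 0.4·0.9656) ≈ 0.0426
After a satellite scan='clear': P(storm) = 0.5·0.0426 / (0.5·0.0426 + 0.6·0.9574) ≈ 0.0358
After a satellite scan='clouding': P(storm) = 0.5·0.0358 / (0.5·0.0358 + 0.4·0.9642) ≈ 0.0443

0.044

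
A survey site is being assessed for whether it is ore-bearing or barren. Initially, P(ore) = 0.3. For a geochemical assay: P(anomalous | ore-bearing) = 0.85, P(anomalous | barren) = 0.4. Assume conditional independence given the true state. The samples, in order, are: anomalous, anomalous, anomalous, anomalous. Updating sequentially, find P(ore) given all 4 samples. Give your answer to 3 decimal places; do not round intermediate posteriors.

After 'anomalous': P(ore) = 0.85·0.3000 / (0.85·0.3000 + 0.4·0.7000) ≈ 0.4766
After 'anomalous': P(ore) = 0.85·0.4766 / (0.85·0.4766 + 0.4·0.5234) ≈ 0.6593
After 'anomalous': P(ore) = 0.85·0.6593 / (0.85·0.6593 + 0.4·0.3407) ≈ 0.8044
After 'anomalous': P(ore) = 0.85·0.8044 / (0.85·0.8044 + 0.4·0.1956) ≈ 0.8973

0.897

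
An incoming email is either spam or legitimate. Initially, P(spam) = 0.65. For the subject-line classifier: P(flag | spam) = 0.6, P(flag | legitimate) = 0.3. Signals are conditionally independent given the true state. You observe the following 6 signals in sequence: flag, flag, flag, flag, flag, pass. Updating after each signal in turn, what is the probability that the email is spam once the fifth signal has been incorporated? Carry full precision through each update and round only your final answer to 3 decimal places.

After 'flag': P(spam) = 0.6·0.6500 / (0.6·0.6500 + 0.3·0.3500) ≈ 0.7879
After 'flag': P(spam) = 0.6·0.7879 / (0.6·0.7879 + 0.3·0.2121) ≈ 0.8814
After 'flag': P(spam) = 0.6·0.8814 / (0.6·0.8814 + 0.3·0.1186) ≈ 0.9369
After 'flag': P(spam) = 0.6·0.9369 / (0.6·0.9369 + 0.3·0.0631) ≈ 0.9674
After 'flag': P(spam) = 0.6·0.9674 / (0.6·0.9674 + 0.3·0.0326) ≈ 0.9835

0.983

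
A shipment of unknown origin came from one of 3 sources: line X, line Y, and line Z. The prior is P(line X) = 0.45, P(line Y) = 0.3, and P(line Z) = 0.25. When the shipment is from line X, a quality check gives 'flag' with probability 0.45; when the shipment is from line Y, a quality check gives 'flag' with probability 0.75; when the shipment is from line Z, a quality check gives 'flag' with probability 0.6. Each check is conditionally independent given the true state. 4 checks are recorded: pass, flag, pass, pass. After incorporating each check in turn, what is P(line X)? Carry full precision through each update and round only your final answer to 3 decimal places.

0.720

Apply Bayes' rule sequentially, carrying P(line X) forward.
After 'pass': normaliser = 0.55·0.4500 + 0.25·0.3000 + 0.4·0.2500; P(line X) ≈ 0.5858, P(line Y) ≈ 0.1775, P(line Z) ≈ 0.2367
After 'flag': normaliser = 0.45·0.5858 + 0.75·0.1775 + 0.6·0.2367; P(line X) ≈ 0.4893, P(line Y) ≈ 0.2471, P(line Z) ≈ 0.2636
After 'pass': normaliser = 0.55·0.4893 + 0.25·0.2471 + 0.4·0.2636; P(line X) ≈ 0.6168, P(line Y) ≈ 0.1416, P(line Z) ≈ 0.2416
After 'pass': normaliser = 0.55·0.6168 + 0.25·0.1416 + 0.4·0.2416; P(line X) ≈ 0.7198, P(line Y) ≈ 0.0751, P(line Z) ≈ 0.2051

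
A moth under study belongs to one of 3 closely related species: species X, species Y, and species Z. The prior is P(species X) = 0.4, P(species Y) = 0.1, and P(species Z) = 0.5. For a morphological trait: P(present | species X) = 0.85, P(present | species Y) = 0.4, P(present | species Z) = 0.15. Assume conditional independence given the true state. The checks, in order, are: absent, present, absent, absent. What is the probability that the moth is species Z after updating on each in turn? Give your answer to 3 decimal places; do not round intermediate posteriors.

After 'absent': normaliser = 0.15·0.4000 + 0.6·0.1000 + 0.85·0.5000; P(species X) ≈ 0.1101, P(species Y) ≈ 0.1101, P(species Z) ≈ 0.7798
After 'present': normaliser = 0.85·0.1101 + 0.4·0.1101 + 0.15·0.7798; P(species X) ≈ 0.3676, P(species Y) ≈ 0.1730, P(species Z) ≈ 0.4595
After 'absent': normaliser = 0.15·0.3676 + 0.6·0.1730 + 0.85·0.4595; P(species X) ≈ 0.1003, P(species Y) ≈ 0.1889, P(species Z) ≈ 0.7108
After 'absent': normaliser = 0.15·0.1003 + 0.6·0.1889 + 0.85·0.7108; P(species X) ≈ 0.0205, P(species Y) ≈ 0.1547, P(species Z) ≈ 0.8247

0.825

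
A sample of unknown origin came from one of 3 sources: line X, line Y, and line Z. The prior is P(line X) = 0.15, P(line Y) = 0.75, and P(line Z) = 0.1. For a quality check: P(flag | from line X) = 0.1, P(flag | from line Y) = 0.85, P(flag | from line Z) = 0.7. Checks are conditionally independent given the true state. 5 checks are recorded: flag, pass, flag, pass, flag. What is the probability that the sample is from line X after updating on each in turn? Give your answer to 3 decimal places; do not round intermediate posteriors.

0.009

After 'flag': normaliser = 0.1·0.1500 + 0.85·0.7500 + 0.7·0.1000; P(line X) ≈ 0.0208, P(line Y) ≈ 0.8824, P(line Z) ≈ 0.0969
After 'pass': normaliser = 0.9·0.0208 + 0.15·0.8824 + 0.3·0.0969; P(line X) ≈ 0.1037, P(line Y) ≈ 0.7349, P(line Z) ≈ 0.1614
After 'flag': normaliser = 0.1·0.1037 + 0.85·0.7349 + 0.7·0.1614; P(line X) ≈ 0.0139, P(line Y) ≈ 0.8351, P(line Z) ≈ 0.1510
After 'pass': normaliser = 0.9·0.0139 + 0.15·0.8351 + 0.3·0.1510; P(line X) ≈ 0.0682, P(line Y) ≈ 0.6843, P(line Z) ≈ 0.2475
After 'flag': normaliser = 0.1·0.0682 + 0.85·0.6843 + 0.7·0.2475; P(line X) ≈ 0.0090, P(line Y) ≈ 0.7636, P(line Z) ≈ 0.2275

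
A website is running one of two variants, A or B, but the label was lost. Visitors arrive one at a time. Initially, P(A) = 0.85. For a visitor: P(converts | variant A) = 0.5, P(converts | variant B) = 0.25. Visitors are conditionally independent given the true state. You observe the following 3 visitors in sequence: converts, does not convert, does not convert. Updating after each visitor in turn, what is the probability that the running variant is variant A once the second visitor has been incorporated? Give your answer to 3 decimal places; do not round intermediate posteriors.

After 'converts': P(A) = 0.5·0.8500 / (0.5·0.8500 + 0.25·0.1500) ≈ 0.9189
After 'does not convert': P(A) = 0.5·0.9189 / (0.5·0.9189 + 0.75·0.0811) ≈ 0.8831

0.883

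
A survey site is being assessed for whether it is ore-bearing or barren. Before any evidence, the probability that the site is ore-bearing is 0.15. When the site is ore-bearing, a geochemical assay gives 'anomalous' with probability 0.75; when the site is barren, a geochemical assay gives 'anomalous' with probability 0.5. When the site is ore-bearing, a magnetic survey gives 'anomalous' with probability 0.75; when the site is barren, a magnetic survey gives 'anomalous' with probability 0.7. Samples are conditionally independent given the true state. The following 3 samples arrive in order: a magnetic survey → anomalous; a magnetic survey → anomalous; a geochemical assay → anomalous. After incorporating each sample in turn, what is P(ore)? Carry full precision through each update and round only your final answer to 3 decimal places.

Each posterior becomes the prior for the next update.
After a magnetic survey='anomalous': P(ore) = 0.75·0.1500 / (0.75·0.1500 + 0.7·0.8500) ≈ 0.1590
After a magnetic survey='anomalous': P(ore) = 0.75·0.1590 / (0.75·0.1590 + 0.7·0.8410) ≈ 0.1685
After a geochemical assay='anomalous': P(ore) = 0.75·0.1685 / (0.75·0.1685 + 0.5·0.8315) ≈ 0.2331

0.233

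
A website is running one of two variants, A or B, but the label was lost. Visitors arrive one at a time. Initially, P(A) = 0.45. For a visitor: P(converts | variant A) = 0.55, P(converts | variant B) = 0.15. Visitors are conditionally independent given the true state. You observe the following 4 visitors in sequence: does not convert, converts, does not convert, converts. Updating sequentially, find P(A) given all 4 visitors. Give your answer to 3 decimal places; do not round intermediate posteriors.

0.755

After 'does not convert': P(A) = 0.45·0.4500 / (0.45·0.4500 + 0.85·0.5500) ≈ 0.3022
After 'converts': P(A) = 0.55·0.3022 / (0.55·0.3022 + 0.15·0.6978) ≈ 0.6136
After 'does not convert': P(A) = 0.45·0.6136 / (0.45·0.6136 + 0.85·0.3864) ≈ 0.4568
After 'converts': P(A) = 0.55·0.4568 / (0.55·0.4568 + 0.15·0.5432) ≈ 0.7551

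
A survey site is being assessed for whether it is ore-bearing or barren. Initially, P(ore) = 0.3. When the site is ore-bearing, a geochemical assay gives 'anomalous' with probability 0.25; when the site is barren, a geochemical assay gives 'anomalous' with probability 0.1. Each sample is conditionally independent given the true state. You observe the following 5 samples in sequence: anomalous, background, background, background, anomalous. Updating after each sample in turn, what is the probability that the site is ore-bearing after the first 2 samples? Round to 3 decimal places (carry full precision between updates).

After 'anomalous': P(ore) = 0.25·0.3000 / (0.25·0.3000 + 0.1·0.7000) ≈ 0.5172
After 'background': P(ore) = 0.75·0.5172 / (0.75·0.5172 + 0.9·0.4828) ≈ 0.4717

0.472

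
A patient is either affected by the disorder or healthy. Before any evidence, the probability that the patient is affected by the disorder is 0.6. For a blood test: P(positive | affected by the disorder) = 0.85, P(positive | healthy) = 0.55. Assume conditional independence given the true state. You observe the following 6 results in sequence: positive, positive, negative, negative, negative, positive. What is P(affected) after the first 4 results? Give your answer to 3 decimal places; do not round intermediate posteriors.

0.285

After 'positive': P(affected) = 0.85·0.6000 / (0.85·0.6000 + 0.55·0.4000) ≈ 0.6986
After 'positive': P(affected) = 0.85·0.6986 / (0.85·0.6986 + 0.55·0.3014) ≈ 0.7818
After 'negative': P(affected) = 0.15·0.7818 / (0.15·0.7818 + 0.45·0.2182) ≈ 0.5443
After 'negative': P(affected) = 0.15·0.5443 / (0.15·0.5443 + 0.45·0.4557) ≈ 0.2847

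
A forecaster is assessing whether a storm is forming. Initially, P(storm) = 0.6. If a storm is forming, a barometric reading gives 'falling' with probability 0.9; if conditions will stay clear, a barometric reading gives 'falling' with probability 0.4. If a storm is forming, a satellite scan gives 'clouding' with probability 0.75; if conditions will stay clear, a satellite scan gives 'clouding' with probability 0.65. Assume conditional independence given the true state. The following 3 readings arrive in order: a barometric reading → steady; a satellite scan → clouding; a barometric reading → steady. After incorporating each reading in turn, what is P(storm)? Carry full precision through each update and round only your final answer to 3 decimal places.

0.046

After a barometric reading='steady': P(storm) = 0.1·0.6000 / (0.1·0.6000 + 0.6·0.4000) ≈ 0.2000
After a satellite scan='clouding': P(storm) = 0.75·0.2000 / (0.75·0.2000 + 0.65·0.8000) ≈ 0.2239
After a barometric reading='steady': P(storm) = 0.1·0.2239 / (0.1·0.2239 + 0.6·0.7761) ≈ 0.0459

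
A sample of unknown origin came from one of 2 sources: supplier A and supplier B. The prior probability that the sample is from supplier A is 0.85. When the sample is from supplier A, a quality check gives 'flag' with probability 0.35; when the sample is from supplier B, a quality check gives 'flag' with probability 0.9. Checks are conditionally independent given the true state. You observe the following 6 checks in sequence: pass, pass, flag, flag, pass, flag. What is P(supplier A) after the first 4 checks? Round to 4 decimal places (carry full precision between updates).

0.9731

After 'pass': P(supplier A) = 0.65·0.8500 / (0.65·0.8500 + 0.1·0.1500) ≈ 0.9736
After 'pass': P(supplier A) = 0.65·0.9736 / (0.65·0.9736 + 0.1·0.0264) ≈ 0.9958
After 'flag': P(supplier A) = 0.35·0.9958 / (0.35·0.9958 + 0.9·0.0042) ≈ 0.9894
After 'flag': P(supplier A) = 0.35·0.9894 / (0.35·0.9894 + 0.9·0.0106) ≈ 0.9731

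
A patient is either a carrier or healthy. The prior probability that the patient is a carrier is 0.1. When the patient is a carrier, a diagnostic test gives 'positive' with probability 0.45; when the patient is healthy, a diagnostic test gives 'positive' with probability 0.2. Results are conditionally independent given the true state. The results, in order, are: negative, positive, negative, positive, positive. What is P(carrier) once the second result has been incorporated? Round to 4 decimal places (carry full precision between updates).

Apply Bayes' rule sequentially, carrying P(carrier) forward.
After 'negative': P(carrier) = 0.55·0.1000 / (0.55·0.1000 + 0.8·0.9000) ≈ 0.0710
After 'positive': P(carrier) = 0.45·0.0710 / (0.45·0.0710 + 0.2·0.9290) ≈ 0.1467

0.1467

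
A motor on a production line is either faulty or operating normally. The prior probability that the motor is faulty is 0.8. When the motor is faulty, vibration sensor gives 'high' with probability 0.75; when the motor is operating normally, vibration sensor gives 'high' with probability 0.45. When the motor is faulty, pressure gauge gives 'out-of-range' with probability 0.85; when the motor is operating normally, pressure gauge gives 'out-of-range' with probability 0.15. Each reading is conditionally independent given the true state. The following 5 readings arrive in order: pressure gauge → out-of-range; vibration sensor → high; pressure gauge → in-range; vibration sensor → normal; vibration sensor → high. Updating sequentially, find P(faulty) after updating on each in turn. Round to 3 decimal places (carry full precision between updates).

0.835

After pressure gauge='out-of-range': P(faulty) = 0.85·0.8000 / (0.85·0.8000 + 0.15·0.2000) ≈ 0.9577
After vibration sensor='high': P(faulty) = 0.75·0.9577 / (0.75·0.9577 + 0.45·0.0423) ≈ 0.9742
After pressure gauge='in-range': P(faulty) = 0.15·0.9742 / (0.15·0.9742 + 0.85·0.0258) ≈ 0.8696
After vibration sensor='normal': P(faulty) = 0.25·0.8696 / (0.25·0.8696 + 0.55·0.1304) ≈ 0.7519
After vibration sensor='high': P(faulty) = 0.75·0.7519 / (0.75·0.7519 + 0.45·0.2481) ≈ 0.8347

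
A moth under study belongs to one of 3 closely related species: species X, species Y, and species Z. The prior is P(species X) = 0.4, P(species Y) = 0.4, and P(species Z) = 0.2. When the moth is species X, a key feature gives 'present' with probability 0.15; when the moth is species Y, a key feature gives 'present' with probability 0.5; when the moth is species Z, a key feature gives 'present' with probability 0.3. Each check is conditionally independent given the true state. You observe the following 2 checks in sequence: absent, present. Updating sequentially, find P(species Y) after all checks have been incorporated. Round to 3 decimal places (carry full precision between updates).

After 'absent': normaliser = 0.85·0.4000 + 0.5·0.4000 + 0.7·0.2000; P(species X) ≈ 0.5000, P(species Y) ≈ 0.2941, P(species Z) ≈ 0.2059
After 'present': normaliser = 0.15·0.5000 + 0.5·0.2941 + 0.3·0.2059; P(species X) ≈ 0.2642, P(species Y) ≈ 0.5181, P(species Z) ≈ 0.2176

0.518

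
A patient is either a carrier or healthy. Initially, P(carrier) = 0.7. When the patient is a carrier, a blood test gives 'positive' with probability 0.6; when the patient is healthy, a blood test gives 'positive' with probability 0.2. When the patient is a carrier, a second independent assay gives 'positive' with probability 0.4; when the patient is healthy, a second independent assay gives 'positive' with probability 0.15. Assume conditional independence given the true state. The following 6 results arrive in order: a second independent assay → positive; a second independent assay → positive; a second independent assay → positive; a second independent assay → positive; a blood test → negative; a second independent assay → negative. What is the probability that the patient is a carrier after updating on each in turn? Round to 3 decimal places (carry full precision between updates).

After a second independent assay='positive': P(carrier) = 0.4·0.7000 / (0.4·0.7000 + 0.15·0.3000) ≈ 0.8615
After a second independent assay='positive': P(carrier) = 0.4·0.8615 / (0.4·0.8615 + 0.15·0.1385) ≈ 0.9432
After a second independent assay='positive': P(carrier) = 0.4·0.9432 / (0.4·0.9432 + 0.15·0.0568) ≈ 0.9779
After a second independent assay='positive': P(carrier) = 0.4·0.9779 / (0.4·0.9779 + 0.15·0.0221) ≈ 0.9916
After a blood test='negative': P(carrier) = 0.4·0.9916 / (0.4·0.9916 + 0.8·0.0084) ≈ 0.9833
After a second independent assay='negative': P(carrier) = 0.6·0.9833 / (0.6·0.9833 + 0.85·0.0167) ≈ 0.9766

0.977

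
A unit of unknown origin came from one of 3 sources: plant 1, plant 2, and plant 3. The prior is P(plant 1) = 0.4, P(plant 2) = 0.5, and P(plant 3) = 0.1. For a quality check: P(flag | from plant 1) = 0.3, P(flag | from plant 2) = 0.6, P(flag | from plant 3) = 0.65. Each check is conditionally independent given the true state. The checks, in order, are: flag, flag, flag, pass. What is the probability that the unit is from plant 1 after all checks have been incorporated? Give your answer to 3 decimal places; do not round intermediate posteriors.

0.125

After 'flag': normaliser = 0.3·0.4000 + 0.6·0.5000 + 0.65·0.1000; P(plant 1) ≈ 0.2474, P(plant 2) ≈ 0.6186, P(plant 3) ≈ 0.1340
After 'flag': normaliser = 0.3·0.2474 + 0.6·0.6186 + 0.65·0.1340; P(plant 1) ≈ 0.1394, P(plant 2) ≈ 0.6970, P(plant 3) ≈ 0.1636
After 'flag': normaliser = 0.3·0.1394 + 0.6·0.6970 + 0.65·0.1636; P(plant 1) ≈ 0.0738, P(plant 2) ≈ 0.7384, P(plant 3) ≈ 0.1878
After 'pass': normaliser = 0.7·0.0738 + 0.4·0.7384 + 0.35·0.1878; P(plant 1) ≈ 0.1252, P(plant 2) ≈ 0.7156, P(plant 3) ≈ 0.1592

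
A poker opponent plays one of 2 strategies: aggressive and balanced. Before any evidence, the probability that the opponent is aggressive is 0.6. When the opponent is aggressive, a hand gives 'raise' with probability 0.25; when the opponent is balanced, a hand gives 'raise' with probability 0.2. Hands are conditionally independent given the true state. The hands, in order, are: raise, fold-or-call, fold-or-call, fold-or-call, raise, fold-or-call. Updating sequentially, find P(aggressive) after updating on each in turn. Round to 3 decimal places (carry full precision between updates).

0.644

After 'raise': P(aggressive) = 0.25·0.6000 / (0.25·0.6000 + 0.2·0.4000) ≈ 0.6522
After 'fold-or-call': P(aggressive) = 0.75·0.6522 / (0.75·0.6522 + 0.8·0.3478) ≈ 0.6374
After 'fold-or-call': P(aggressive) = 0.75·0.6374 / (0.75·0.6374 + 0.8·0.3626) ≈ 0.6223
After 'fold-or-call': P(aggressive) = 0.75·0.6223 / (0.75·0.6223 + 0.8·0.3777) ≈ 0.6071
After 'raise': P(aggressive) = 0.25·0.6071 / (0.25·0.6071 + 0.2·0.3929) ≈ 0.6588
After 'fold-or-call': P(aggressive) = 0.75·0.6588 / (0.75·0.6588 + 0.8·0.3412) ≈ 0.6442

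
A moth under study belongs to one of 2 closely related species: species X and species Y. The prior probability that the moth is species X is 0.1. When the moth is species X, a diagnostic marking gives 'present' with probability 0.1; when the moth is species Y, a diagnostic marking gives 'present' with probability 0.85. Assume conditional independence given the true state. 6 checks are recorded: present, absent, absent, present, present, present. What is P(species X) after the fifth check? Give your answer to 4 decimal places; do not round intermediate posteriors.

0.0065

Each posterior becomes the prior for the next update.
After 'present': P(species X) = 0.1·0.1000 / (0.1·0.1000 + 0.85·0.9000) ≈ 0.0129
After 'absent': P(species X) = 0.9·0.0129 / (0.9·0.0129 + 0.15·0.9871) ≈ 0.0727
After 'absent': P(species X) = 0.9·0.0727 / (0.9·0.0727 + 0.15·0.9273) ≈ 0.3200
After 'present': P(species X) = 0.1·0.3200 / (0.1·0.3200 + 0.85·0.6800) ≈ 0.0525
After 'present': P(species X) = 0.1·0.0525 / (0.1·0.0525 + 0.85·0.9475) ≈ 0.0065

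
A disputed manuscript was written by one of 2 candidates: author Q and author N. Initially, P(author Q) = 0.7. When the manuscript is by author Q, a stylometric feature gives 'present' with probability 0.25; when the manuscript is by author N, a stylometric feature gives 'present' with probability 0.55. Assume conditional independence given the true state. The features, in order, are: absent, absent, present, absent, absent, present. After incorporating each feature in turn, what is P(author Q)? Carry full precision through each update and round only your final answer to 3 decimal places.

After 'absent': P(author Q) = 0.75·0.7000 / (0.75·0.7000 + 0.45·0.3000) ≈ 0.7955
After 'absent': P(author Q) = 0.75·0.7955 / (0.75·0.7955 + 0.45·0.2045) ≈ 0.8663
After 'present': P(author Q) = 0.25·0.8663 / (0.25·0.8663 + 0.55·0.1337) ≈ 0.7466
After 'absent': P(author Q) = 0.75·0.7466 / (0.75·0.7466 + 0.45·0.2534) ≈ 0.8308
After 'absent': P(author Q) = 0.75·0.8308 / (0.75·0.8308 + 0.45·0.1692) ≈ 0.8911
After 'present': P(author Q) = 0.25·0.8911 / (0.25·0.8911 + 0.55·0.1089) ≈ 0.7881

0.788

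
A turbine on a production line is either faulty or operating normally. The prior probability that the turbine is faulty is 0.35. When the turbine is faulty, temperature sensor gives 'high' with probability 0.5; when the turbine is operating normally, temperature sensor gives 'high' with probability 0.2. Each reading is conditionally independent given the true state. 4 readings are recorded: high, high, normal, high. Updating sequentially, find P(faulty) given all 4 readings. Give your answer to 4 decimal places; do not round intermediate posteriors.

After 'high': P(faulty) = 0.5·0.3500 / (0.5·0.3500 + 0.2·0.6500) ≈ 0.5738
After 'high': P(faulty) = 0.5·0.5738 / (0.5·0.5738 + 0.2·0.4262) ≈ 0.7709
After 'normal': P(faulty) = 0.5·0.7709 / (0.5·0.7709 + 0.8·0.2291) ≈ 0.6778
After 'high': P(faulty) = 0.5·0.6778 / (0.5·0.6778 + 0.2·0.3222) ≈ 0.8402

0.8402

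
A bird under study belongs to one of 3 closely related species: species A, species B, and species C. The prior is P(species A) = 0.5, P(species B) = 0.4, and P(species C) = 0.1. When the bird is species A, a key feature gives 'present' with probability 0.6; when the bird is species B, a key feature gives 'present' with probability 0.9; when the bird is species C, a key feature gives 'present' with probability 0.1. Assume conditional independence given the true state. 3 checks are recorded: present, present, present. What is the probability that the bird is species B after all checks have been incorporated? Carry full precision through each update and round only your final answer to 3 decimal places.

Apply Bayes' rule sequentially, carrying P(species B) forward.
After 'present': normaliser = 0.6·0.5000 + 0.9·0.4000 + 0.1·0.1000; P(species A) ≈ 0.4478, P(species B) ≈ 0.5373, P(species C) ≈ 0.0149
After 'present': normaliser = 0.6·0.4478 + 0.9·0.5373 + 0.1·0.0149; P(species A) ≈ 0.3564, P(species B) ≈ 0.6416, P(species C) ≈ 0.0020
After 'present': normaliser = 0.6·0.3564 + 0.9·0.6416 + 0.1·0.0020; P(species A) ≈ 0.2702, P(species B) ≈ 0.7295, P(species C) ≈ 0.0003

0.730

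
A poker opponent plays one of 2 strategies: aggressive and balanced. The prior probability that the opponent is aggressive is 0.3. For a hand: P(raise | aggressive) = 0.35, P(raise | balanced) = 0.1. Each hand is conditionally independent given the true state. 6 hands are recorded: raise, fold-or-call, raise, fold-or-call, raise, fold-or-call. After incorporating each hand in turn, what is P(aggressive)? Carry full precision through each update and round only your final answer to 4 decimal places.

0.8738

After 'raise': P(aggressive) = 0.35·0.3000 / (0.35·0.3000 + 0.1·0.7000) ≈ 0.6000
After 'fold-or-call': P(aggressive) = 0.65·0.6000 / (0.65·0.6000 + 0.9·0.4000) ≈ 0.5200
After 'raise': P(aggressive) = 0.35·0.5200 / (0.35·0.5200 + 0.1·0.4800) ≈ 0.7913
After 'fold-or-call': P(aggressive) = 0.65·0.7913 / (0.65·0.7913 + 0.9·0.2087) ≈ 0.7325
After 'raise': P(aggressive) = 0.35·0.7325 / (0.35·0.7325 + 0.1·0.2675) ≈ 0.9055
After 'fold-or-call': P(aggressive) = 0.65·0.9055 / (0.65·0.9055 + 0.9·0.0945) ≈ 0.8738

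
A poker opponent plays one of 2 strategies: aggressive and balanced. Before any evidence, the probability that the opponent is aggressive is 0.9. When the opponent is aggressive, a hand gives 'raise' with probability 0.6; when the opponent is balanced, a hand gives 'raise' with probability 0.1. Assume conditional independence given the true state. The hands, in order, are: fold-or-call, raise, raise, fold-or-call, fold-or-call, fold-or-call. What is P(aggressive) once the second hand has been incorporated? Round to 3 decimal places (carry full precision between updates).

0.960

After 'fold-or-call': P(aggressive) = 0.4·0.9000 / (0.4·0.9000 + 0.9·0.1000) ≈ 0.8000
After 'raise': P(aggressive) = 0.6·0.8000 / (0.6·0.8000 + 0.1·0.2000) ≈ 0.9600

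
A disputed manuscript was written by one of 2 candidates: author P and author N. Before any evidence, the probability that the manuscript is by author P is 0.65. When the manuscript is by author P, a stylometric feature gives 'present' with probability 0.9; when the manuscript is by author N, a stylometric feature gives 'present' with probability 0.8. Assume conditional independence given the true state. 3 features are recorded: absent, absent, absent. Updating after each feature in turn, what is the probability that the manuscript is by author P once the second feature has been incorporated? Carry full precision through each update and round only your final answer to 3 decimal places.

0.317

Each posterior becomes the prior for the next update.
After 'absent': P(author P) = 0.1·0.6500 / (0.1·0.6500 + 0.2·0.3500) ≈ 0.4815
After 'absent': P(author P) = 0.1·0.4815 / (0.1·0.4815 + 0.2·0.5185) ≈ 0.3171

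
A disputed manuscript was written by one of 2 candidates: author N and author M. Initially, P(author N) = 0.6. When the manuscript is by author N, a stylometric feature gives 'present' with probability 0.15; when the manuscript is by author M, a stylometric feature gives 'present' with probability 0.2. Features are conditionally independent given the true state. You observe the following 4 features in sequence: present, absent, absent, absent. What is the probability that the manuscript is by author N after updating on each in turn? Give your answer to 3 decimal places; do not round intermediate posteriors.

0.574

Apply Bayes' rule sequentially, carrying P(author N) forward.
After 'present': P(author N) = 0.15·0.6000 / (0.15·0.6000 + 0.2·0.4000) ≈ 0.5294
After 'absent': P(author N) = 0.85·0.5294 / (0.85·0.5294 + 0.8·0.4706) ≈ 0.5445
After 'absent': P(author N) = 0.85·0.5445 / (0.85·0.5445 + 0.8·0.4555) ≈ 0.5595
After 'absent': P(author N) = 0.85·0.5595 / (0.85·0.5595 + 0.8·0.4405) ≈ 0.5744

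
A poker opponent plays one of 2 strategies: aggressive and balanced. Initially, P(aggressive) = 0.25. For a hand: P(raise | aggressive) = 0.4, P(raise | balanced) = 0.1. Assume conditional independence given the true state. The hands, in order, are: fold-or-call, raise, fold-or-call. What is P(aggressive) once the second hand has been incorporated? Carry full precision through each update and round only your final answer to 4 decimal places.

Each posterior becomes the prior for the next update.
After 'fold-or-call': P(aggressive) = 0.6·0.2500 / (0.6·0.2500 + 0.9·0.7500) ≈ 0.1818
After 'raise': P(aggressive) = 0.4·0.1818 / (0.4·0.1818 + 0.1·0.8182) ≈ 0.4706

0.4706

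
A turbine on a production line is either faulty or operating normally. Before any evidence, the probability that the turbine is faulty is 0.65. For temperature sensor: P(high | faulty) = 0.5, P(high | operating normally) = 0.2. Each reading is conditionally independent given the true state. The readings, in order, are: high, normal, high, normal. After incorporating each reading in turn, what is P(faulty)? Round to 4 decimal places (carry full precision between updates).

After 'high': P(faulty) = 0.5·0.6500 / (0.5·0.6500 + 0.2·0.3500) ≈ 0.8228
After 'normal': P(faulty) = 0.5·0.8228 / (0.5·0.8228 + 0.8·0.1772) ≈ 0.7437
After 'high': P(faulty) = 0.5·0.7437 / (0.5·0.7437 + 0.2·0.2563) ≈ 0.8789
After 'normal': P(faulty) = 0.5·0.8789 / (0.5·0.8789 + 0.8·0.1211) ≈ 0.8193

0.8193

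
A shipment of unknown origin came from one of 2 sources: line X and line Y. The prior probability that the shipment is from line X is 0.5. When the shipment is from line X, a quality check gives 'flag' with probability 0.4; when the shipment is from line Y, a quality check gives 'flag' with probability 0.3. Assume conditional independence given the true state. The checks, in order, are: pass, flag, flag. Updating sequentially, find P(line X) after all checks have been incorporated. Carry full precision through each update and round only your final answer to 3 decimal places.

0.604

Apply Bayes' rule sequentially, carrying P(line X) forward.
After 'pass': P(line X) = 0.6·0.5000 / (0.6·0.5000 + 0.7·0.5000) ≈ 0.4615
After 'flag': P(line X) = 0.4·0.4615 / (0.4·0.4615 + 0.3·0.5385) ≈ 0.5333
After 'flag': P(line X) = 0.4·0.5333 / (0.4·0.5333 + 0.3·0.4667) ≈ 0.6038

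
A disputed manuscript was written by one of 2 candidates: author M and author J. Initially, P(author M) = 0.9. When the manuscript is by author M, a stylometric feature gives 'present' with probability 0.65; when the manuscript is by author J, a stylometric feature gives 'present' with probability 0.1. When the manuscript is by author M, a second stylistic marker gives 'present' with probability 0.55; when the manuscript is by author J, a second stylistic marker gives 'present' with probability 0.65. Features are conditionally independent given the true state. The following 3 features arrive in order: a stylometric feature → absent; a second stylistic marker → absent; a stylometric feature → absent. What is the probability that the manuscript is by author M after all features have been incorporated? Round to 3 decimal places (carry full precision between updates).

After a stylometric feature='absent': P(author M) = 0.35·0.9000 / (0.35·0.9000 + 0.9·0.1000) ≈ 0.7778
After a second stylistic marker='absent': P(author M) = 0.45·0.7778 / (0.45·0.7778 + 0.35·0.2222) ≈ 0.8182
After a stylometric feature='absent': P(author M) = 0.35·0.8182 / (0.35·0.8182 + 0.9·0.1818) ≈ 0.6364

0.636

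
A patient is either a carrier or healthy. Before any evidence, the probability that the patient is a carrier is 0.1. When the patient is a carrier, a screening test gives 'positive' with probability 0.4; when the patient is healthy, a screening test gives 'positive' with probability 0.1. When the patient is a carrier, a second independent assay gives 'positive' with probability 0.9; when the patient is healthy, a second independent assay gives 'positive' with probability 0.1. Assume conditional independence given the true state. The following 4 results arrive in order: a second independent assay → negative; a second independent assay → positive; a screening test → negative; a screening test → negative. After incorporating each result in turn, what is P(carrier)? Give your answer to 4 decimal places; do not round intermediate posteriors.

0.0471

Each posterior becomes the prior for the next update.
After a second independent assay='negative': P(carrier) = 0.1·0.1000 / (0.1·0.1000 + 0.9·0.9000) ≈ 0.0122
After a second independent assay='positive': P(carrier) = 0.9·0.0122 / (0.9·0.0122 + 0.1·0.9878) ≈ 0.1000
After a screening test='negative': P(carrier) = 0.6·0.1000 / (0.6·0.1000 + 0.9·0.9000) ≈ 0.0690
After a screening test='negative': P(carrier) = 0.6·0.0690 / (0.6·0.0690 + 0.9·0.9310) ≈ 0.0471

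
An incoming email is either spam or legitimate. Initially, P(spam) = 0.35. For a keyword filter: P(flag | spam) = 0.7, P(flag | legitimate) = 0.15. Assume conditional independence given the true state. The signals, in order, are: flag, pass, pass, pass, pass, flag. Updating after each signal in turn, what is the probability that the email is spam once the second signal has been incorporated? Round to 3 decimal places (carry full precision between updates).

0.470

After 'flag': P(spam) = 0.7·0.3500 / (0.7·0.3500 + 0.15·0.6500) ≈ 0.7153
After 'pass': P(spam) = 0.3·0.7153 / (0.3·0.7153 + 0.85·0.2847) ≈ 0.4700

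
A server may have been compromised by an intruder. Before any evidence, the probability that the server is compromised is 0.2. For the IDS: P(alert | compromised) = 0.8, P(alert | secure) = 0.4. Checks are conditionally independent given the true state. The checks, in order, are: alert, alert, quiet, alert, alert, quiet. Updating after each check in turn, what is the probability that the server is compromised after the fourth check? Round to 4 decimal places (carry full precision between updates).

After 'alert': P(compromised) = 0.8·0.2000 / (0.8·0.2000 + 0.4·0.8000) ≈ 0.3333
After 'alert': P(compromised) = 0.8·0.3333 / (0.8·0.3333 + 0.4·0.6667) ≈ 0.5000
After 'quiet': P(compromised) = 0.2·0.5000 / (0.2·0.5000 + 0.6·0.5000) ≈ 0.2500
After 'alert': P(compromised) = 0.8·0.2500 / (0.8·0.2500 + 0.4·0.7500) ≈ 0.4000

0.4000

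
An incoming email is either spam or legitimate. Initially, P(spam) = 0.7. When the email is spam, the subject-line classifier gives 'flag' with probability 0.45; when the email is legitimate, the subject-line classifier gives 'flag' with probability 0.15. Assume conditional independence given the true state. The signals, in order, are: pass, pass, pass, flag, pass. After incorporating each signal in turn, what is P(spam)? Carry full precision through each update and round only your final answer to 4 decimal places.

0.5510

After 'pass': P(spam) = 0.55·0.7000 / (0.55·0.7000 + 0.85·0.3000) ≈ 0.6016
After 'pass': P(spam) = 0.55·0.6016 / (0.55·0.6016 + 0.85·0.3984) ≈ 0.4942
After 'pass': P(spam) = 0.55·0.4942 / (0.55·0.4942 + 0.85·0.5058) ≈ 0.3873
After 'flag': P(spam) = 0.45·0.3873 / (0.45·0.3873 + 0.15·0.6127) ≈ 0.6547
After 'pass': P(spam) = 0.55·0.6547 / (0.55·0.6547 + 0.85·0.3453) ≈ 0.5510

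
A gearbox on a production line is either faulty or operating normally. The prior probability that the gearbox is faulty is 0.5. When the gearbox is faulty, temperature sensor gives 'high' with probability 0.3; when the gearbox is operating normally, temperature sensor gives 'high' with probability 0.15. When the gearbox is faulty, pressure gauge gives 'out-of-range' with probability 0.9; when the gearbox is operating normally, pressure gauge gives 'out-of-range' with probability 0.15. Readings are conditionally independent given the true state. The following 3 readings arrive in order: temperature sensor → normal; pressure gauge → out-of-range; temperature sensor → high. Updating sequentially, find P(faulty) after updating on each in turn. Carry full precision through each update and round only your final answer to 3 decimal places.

0.908

Each posterior becomes the prior for the next update.
After temperature sensor='normal': P(faulty) = 0.7·0.5000 / (0.7·0.5000 + 0.85·0.5000) ≈ 0.4516
After pressure gauge='out-of-range': P(faulty) = 0.9·0.4516 / (0.9·0.4516 + 0.15·0.5484) ≈ 0.8317
After temperature sensor='high': P(faulty) = 0.3·0.8317 / (0.3·0.8317 + 0.15·0.1683) ≈ 0.9081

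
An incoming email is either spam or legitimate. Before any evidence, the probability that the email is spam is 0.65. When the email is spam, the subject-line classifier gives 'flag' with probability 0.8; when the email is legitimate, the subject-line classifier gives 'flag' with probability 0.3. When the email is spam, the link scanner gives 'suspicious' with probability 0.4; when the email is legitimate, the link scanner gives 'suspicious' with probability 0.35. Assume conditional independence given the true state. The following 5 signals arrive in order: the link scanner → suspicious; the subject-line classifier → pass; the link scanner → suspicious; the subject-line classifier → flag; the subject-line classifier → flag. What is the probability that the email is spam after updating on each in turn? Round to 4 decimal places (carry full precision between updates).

0.8313

After the link scanner='suspicious': P(spam) = 0.4·0.6500 / (0.4·0.6500 + 0.35·0.3500) ≈ 0.6797
After the subject-line classifier='pass': P(spam) = 0.2·0.6797 / (0.2·0.6797 + 0.7·0.3203) ≈ 0.3775
After the link scanner='suspicious': P(spam) = 0.4·0.3775 / (0.4·0.3775 + 0.35·0.6225) ≈ 0.4093
After the subject-line classifier='flag': P(spam) = 0.8·0.4093 / (0.8·0.4093 + 0.3·0.5907) ≈ 0.6489
After the subject-line classifier='flag': P(spam) = 0.8·0.6489 / (0.8·0.6489 + 0.3·0.3511) ≈ 0.8313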